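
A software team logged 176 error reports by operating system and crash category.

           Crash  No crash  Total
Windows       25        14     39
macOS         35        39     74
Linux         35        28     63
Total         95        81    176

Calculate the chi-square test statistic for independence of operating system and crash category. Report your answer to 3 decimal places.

3.002

Grand total N = 176.
Expected counts (row total × column total / N):
  Windows, Crash: 39×95/176 = 21.0511
  Windows, No crash: 39×81/176 = 17.9489
  macOS, Crash: 74×95/176 = 39.9432
  macOS, No crash: 74×81/176 = 34.0568
  Linux, Crash: 63×95/176 = 34.0057
  Linux, No crash: 63×81/176 = 28.9943
Contributions (O − E)²/E:
  (25 − 21.0511)²/21.0511 = 0.7408
  (14 − 17.9489)²/17.9489 = 0.8688
  (35 − 39.9432)²/39.9432 = 0.6117
  (39 − 34.0568)²/34.0568 = 0.7175
  (35 − 34.0057)²/34.0057 = 0.0291
  (28 − 28.9943)²/28.9943 = 0.0341
χ² = 0.7408 + 0.8688 + 0.6117 + 0.7175 + 0.0291 + 0.0341 = 3.002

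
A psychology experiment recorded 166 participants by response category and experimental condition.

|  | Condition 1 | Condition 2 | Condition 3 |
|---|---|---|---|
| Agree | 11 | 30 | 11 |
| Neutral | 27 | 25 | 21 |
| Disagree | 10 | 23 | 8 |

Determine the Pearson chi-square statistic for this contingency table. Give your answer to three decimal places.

Row totals: 52, 73, 41. Column totals: 48, 78, 40. Grand total N = 166.
Expected counts (row total × column total / N):
  Agree, Condition 1: 52×48/166 = 15.0361
  Agree, Condition 2: 52×78/166 = 24.4337
  Agree, Condition 3: 52×40/166 = 12.5301
  Neutral, Condition 1: 73×48/166 = 21.1084
  Neutral, Condition 2: 73×78/166 = 34.3012
  Neutral, Condition 3: 73×40/166 = 17.5904
  Disagree, Condition 1: 41×48/166 = 11.8554
  Disagree, Condition 2: 41×78/166 = 19.2651
  Disagree, Condition 3: 41×40/166 = 9.8795
Contributions (O − E)²/E:
  (11 − 15.0361)²/15.0361 = 1.0834
  (30 − 24.4337)²/24.4337 = 1.2681
  (11 − 12.5301)²/12.5301 = 0.1868
  (27 − 21.1084)²/21.1084 = 1.6444
  (25 − 34.3012)²/34.3012 = 2.5221
  (21 − 17.5904)²/17.5904 = 0.6609
  (10 − 11.8554)²/11.8554 = 0.2904
  (23 − 19.2651)²/19.2651 = 0.7241
  (8 − 9.8795)²/9.8795 = 0.3576
χ² = 1.0834 + 1.2681 + 0.1868 + 1.6444 + 2.5221 + 0.6609 + 0.2904 + 0.7241 + 0.3576 = 8.738

8.738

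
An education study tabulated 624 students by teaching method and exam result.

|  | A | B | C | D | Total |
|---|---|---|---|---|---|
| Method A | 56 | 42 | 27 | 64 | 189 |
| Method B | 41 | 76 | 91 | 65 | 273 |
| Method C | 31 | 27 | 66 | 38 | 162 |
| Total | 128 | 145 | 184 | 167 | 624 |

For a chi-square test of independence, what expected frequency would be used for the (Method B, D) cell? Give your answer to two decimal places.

73.06

Row total (Method B) = 273; column total (D) = 167; grand total N = 624.
Expected count = (row total × column total) / N = 273 × 167 / 624 = 73.06.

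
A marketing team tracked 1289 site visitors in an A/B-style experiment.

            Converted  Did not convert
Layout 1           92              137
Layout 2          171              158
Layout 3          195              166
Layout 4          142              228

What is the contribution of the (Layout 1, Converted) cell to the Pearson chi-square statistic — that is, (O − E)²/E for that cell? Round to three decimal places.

1.998

Row total (Layout 1) = 229; column total (Converted) = 600; N = 1289.
Expected count E = 229 × 600 / 1289 = 106.5943.
Contribution = (O − E)²/E = (92 − 106.5943)² / 106.5943 = 1.998.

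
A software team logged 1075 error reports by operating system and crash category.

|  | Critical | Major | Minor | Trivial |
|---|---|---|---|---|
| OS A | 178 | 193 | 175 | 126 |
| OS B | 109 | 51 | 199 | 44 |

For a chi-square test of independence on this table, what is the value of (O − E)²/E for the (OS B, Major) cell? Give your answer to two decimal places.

Row total (OS B) = 403; column total (Major) = 244; N = 1075.
Expected count E = 403 × 244 / 1075 = 91.4716.
Contribution = (O − E)²/E = (51 − 91.4716)² / 91.4716 = 17.91.

17.91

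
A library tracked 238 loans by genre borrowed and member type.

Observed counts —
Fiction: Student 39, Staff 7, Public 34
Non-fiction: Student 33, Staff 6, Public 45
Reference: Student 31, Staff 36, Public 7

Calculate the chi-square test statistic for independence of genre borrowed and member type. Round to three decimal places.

64.555

Row totals: 80, 84, 74. Column totals: 103, 49, 86. Grand total N = 238.
Expected counts (row total × column total / N):
  Fiction, Student: 80×103/238 = 34.6218
  Fiction, Staff: 80×49/238 = 16.4706
  Fiction, Public: 80×86/238 = 28.9076
  Non-fiction, Student: 84×103/238 = 36.3529
  Non-fiction, Staff: 84×49/238 = 17.2941
  Non-fiction, Public: 84×86/238 = 30.3529
  Reference, Student: 74×103/238 = 32.0252
  Reference, Staff: 74×49/238 = 15.2353
  Reference, Public: 74×86/238 = 26.7395
Contributions (O − E)²/E:
  (39 − 34.6218)²/34.6218 = 0.5537
  (7 − 16.4706)²/16.4706 = 5.4456
  (34 − 28.9076)²/28.9076 = 0.8971
  (33 − 36.3529)²/36.3529 = 0.3092
  (6 − 17.2941)²/17.2941 = 7.3757
  (45 − 30.3529)²/30.3529 = 7.0681
  (31 − 32.0252)²/32.0252 = 0.0328
  (36 − 15.2353)²/15.2353 = 28.3009
  (7 − 26.7395)²/26.7395 = 14.5720
χ² = 0.5537 + 5.4456 + 0.8971 + 0.3092 + 7.3757 + 7.0681 + 0.0328 + 28.3009 + 14.5720 = 64.555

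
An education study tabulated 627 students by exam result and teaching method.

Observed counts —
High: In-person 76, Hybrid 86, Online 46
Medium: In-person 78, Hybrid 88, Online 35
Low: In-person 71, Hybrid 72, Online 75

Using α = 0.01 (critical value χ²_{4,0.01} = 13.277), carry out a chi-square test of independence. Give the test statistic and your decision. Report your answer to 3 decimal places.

Row totals: 208, 201, 218. Column totals: 225, 246, 156. Grand total N = 627.
Expected counts (row total × column total / N):
  High, In-person: 208×225/627 = 74.6411
  High, Hybrid: 208×246/627 = 81.6077
  High, Online: 208×156/627 = 51.7512
  Medium, In-person: 201×225/627 = 72.1292
  Medium, Hybrid: 201×246/627 = 78.8612
  Medium, Online: 201×156/627 = 50.0096
  Low, In-person: 218×225/627 = 78.2297
  Low, Hybrid: 218×246/627 = 85.5311
  Low, Online: 218×156/627 = 54.2392
Contributions (O − E)²/E:
  (76 − 74.6411)²/74.6411 = 0.0247
  (86 − 81.6077)²/81.6077 = 0.2364
  (46 − 51.7512)²/51.7512 = 0.6391
  (78 − 72.1292)²/72.1292 = 0.4778
  (88 − 78.8612)²/78.8612 = 1.0590
  (35 − 50.0096)²/50.0096 = 4.5049
  (71 − 78.2297)²/78.2297 = 0.6681
  (72 − 85.5311)²/85.5311 = 2.1406
  (75 − 54.2392)²/54.2392 = 7.9465
χ² = 0.0247 + 0.2364 + 0.6391 + 0.4778 + 1.0590 + 4.5049 + 0.6681 + 2.1406 + 7.9465 = 17.697
df = (3−1)(3−1) = 4. Since 17.697 > 13.277, reject the null hypothesis of independence at α = 0.01.

17.697; reject H₀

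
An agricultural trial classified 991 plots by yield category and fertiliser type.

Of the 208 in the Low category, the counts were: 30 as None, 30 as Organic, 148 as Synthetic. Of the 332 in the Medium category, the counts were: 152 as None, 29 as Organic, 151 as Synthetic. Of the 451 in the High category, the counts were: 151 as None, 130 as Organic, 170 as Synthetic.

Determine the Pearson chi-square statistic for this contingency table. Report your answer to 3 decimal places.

Row totals: 208, 332, 451. Column totals: 333, 189, 469. Grand total N = 991.
Expected counts (row total × column total / N):
  Low, None: 208×333/991 = 69.8930
  Low, Organic: 208×189/991 = 39.6690
  Low, Synthetic: 208×469/991 = 98.4379
  Medium, None: 332×333/991 = 111.5600
  Medium, Organic: 332×189/991 = 63.3179
  Medium, Synthetic: 332×469/991 = 157.1221
  High, None: 451×333/991 = 151.5469
  High, Organic: 451×189/991 = 86.0131
  High, Synthetic: 451×469/991 = 213.4400
Contributions (O − E)²/E:
  (30 − 69.8930)²/69.8930 = 22.7698
  (30 − 39.6690)²/39.6690 = 2.3567
  (148 − 98.4379)²/98.4379 = 24.9538
  (152 − 111.5600)²/111.5600 = 14.6593
  (29 − 63.3179)²/63.3179 = 18.6001
  (151 − 157.1221)²/157.1221 = 0.2385
  (151 − 151.5469)²/151.5469 = 0.0020
  (130 − 86.0131)²/86.0131 = 22.4948
  (170 − 213.4400)²/213.4400 = 8.8410
χ² = 22.7698 + 2.3567 + 24.9538 + 14.6593 + 18.6001 + 0.2385 + 0.0020 + 22.4948 + 8.8410 = 114.916

114.916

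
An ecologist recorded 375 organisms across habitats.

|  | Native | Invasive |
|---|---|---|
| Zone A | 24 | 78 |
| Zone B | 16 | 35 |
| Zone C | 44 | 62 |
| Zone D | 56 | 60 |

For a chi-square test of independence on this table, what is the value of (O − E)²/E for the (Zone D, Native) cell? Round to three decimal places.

Row total (Zone D) = 116; column total (Native) = 140; N = 375.
Expected count E = 116 × 140 / 375 = 43.3067.
Contribution = (O − E)²/E = (56 − 43.3067)² / 43.3067 = 3.720.

3.720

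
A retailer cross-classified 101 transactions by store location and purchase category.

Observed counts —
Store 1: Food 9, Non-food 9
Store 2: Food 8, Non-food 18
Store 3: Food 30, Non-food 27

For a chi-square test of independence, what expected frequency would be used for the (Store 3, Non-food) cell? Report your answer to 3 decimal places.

30.475

Row total (Store 3) = 57; column total (Non-food) = 54; grand total N = 101.
Expected count = (row total × column total) / N = 57 × 54 / 101 = 30.475.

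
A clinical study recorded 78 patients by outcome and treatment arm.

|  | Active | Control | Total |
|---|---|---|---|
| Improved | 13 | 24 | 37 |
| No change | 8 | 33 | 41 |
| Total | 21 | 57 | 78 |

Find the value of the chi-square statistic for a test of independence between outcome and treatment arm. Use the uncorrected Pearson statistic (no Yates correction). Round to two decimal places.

2.41

Grand total N = 78.
Expected counts (row total × column total / N):
  Improved, Active: 37×21/78 = 9.962
  Improved, Control: 37×57/78 = 27.038
  No change, Active: 41×21/78 = 11.038
  No change, Control: 41×57/78 = 29.962
Contributions (O − E)²/E:
  (13 − 9.962)²/9.962 = 0.9265
  (24 − 27.038)²/27.038 = 0.3414
  (8 − 11.038)²/11.038 = 0.8362
  (33 − 29.962)²/29.962 = 0.3080
χ² = 0.9265 + 0.3414 + 0.8362 + 0.3080 = 2.41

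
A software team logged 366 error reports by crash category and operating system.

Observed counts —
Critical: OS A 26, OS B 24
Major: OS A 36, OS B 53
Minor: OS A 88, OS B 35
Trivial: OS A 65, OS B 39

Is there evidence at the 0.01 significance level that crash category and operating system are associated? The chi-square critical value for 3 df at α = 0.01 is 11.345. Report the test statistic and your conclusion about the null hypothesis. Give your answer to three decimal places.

Row totals: 50, 89, 123, 104. Column totals: 215, 151. Grand total N = 366.
Expected counts (row total × column total / N):
  Critical, OS A: 50×215/366 = 29.3716
  Critical, OS B: 50×151/366 = 20.6284
  Major, OS A: 89×215/366 = 52.2814
  Major, OS B: 89×151/366 = 36.7186
  Minor, OS A: 123×215/366 = 72.2541
  Minor, OS B: 123×151/366 = 50.7459
  Trivial, OS A: 104×215/366 = 61.0929
  Trivial, OS B: 104×151/366 = 42.9071
Contributions (O − E)²/E:
  (26 − 29.3716)²/29.3716 = 0.3870
  (24 − 20.6284)²/20.6284 = 0.5511
  (36 − 52.2814)²/52.2814 = 5.0703
  (53 − 36.7186)²/36.7186 = 7.2193
  (88 − 72.2541)²/72.2541 = 3.4314
  (35 − 50.7459)²/50.7459 = 4.8858
  (65 − 61.0929)²/61.0929 = 0.2499
  (39 − 42.9071)²/42.9071 = 0.3558
χ² = 0.3870 + 0.5511 + 5.0703 + 7.2193 + 3.4314 + 4.8858 + 0.2499 + 0.3558 = 22.151
df = (4−1)(2−1) = 3. Since 22.151 > 11.345, reject the null hypothesis of independence at α = 0.01.

22.151; reject H₀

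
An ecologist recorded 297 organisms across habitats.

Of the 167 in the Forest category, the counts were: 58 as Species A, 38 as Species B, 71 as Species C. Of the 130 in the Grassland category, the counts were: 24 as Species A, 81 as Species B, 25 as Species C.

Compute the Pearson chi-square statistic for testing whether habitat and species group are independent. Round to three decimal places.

Row totals: 167, 130. Column totals: 82, 119, 96. Grand total N = 297.
Expected counts (row total × column total / N):
  Forest, Species A: 167×82/297 = 46.1077
  Forest, Species B: 167×119/297 = 66.9125
  Forest, Species C: 167×96/297 = 53.9798
  Grassland, Species A: 130×82/297 = 35.8923
  Grassland, Species B: 130×119/297 = 52.0875
  Grassland, Species C: 130×96/297 = 42.0202
Contributions (O − E)²/E:
  (58 − 46.1077)²/46.1077 = 3.0673
  (38 − 66.9125)²/66.9125 = 12.4929
  (71 − 53.9798)²/53.9798 = 5.3666
  (24 − 35.8923)²/35.8923 = 3.9403
  (81 − 52.0875)²/52.0875 = 16.0486
  (25 − 42.0202)²/42.0202 = 6.8940
χ² = 3.0673 + 12.4929 + 5.3666 + 3.9403 + 16.0486 + 6.8940 = 47.810

47.810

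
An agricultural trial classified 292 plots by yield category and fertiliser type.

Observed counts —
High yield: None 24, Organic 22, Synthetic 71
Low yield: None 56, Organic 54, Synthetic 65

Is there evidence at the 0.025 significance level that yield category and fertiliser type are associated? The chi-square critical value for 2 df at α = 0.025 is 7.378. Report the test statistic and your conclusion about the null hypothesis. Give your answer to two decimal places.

15.63; reject H₀

Row totals: 117, 175. Column totals: 80, 76, 136. Grand total N = 292.
Expected counts (row total × column total / N):
  High yield, None: 117×80/292 = 32.0548
  High yield, Organic: 117×76/292 = 30.4521
  High yield, Synthetic: 117×136/292 = 54.4932
  Low yield, None: 175×80/292 = 47.9452
  Low yield, Organic: 175×76/292 = 45.5479
  Low yield, Synthetic: 175×136/292 = 81.5068
Contributions (O − E)²/E:
  (24 − 32.0548)²/32.0548 = 2.0240
  (22 − 30.4521)²/30.4521 = 2.3459
  (71 − 54.4932)²/54.4932 = 5.0002
  (56 − 47.9452)²/47.9452 = 1.3532
  (54 − 45.5479)²/45.5479 = 1.5684
  (65 − 81.5068)²/81.5068 = 3.3430
χ² = 2.0240 + 2.3459 + 5.0002 + 1.3532 + 1.5684 + 3.3430 = 15.63
df = (2−1)(3−1) = 2. Since 15.63 > 7.378, reject the null hypothesis of independence at α = 0.025.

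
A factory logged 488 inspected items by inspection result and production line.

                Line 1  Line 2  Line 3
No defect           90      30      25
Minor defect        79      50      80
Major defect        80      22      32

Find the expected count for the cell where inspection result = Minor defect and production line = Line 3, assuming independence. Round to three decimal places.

58.674

Row total (Minor defect) = 209; column total (Line 3) = 137; grand total N = 488.
Expected count = (row total × column total) / N = 209 × 137 / 488 = 58.674.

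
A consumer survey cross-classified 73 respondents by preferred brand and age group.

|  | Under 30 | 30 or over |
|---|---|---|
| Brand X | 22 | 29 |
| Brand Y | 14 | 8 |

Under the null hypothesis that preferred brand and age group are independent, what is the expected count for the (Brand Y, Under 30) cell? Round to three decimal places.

10.849

Row total (Brand Y) = 22; column total (Under 30) = 36; grand total N = 73.
Expected count = (row total × column total) / N = 22 × 36 / 73 = 10.849.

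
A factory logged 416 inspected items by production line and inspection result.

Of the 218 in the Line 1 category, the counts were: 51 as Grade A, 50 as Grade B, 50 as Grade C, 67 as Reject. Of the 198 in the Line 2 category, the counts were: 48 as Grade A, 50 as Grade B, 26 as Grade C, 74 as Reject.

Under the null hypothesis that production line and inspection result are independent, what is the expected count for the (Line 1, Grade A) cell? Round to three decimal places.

51.880

Row total (Line 1) = 218; column total (Grade A) = 99; grand total N = 416.
Expected count = (row total × column total) / N = 218 × 99 / 416 = 51.880.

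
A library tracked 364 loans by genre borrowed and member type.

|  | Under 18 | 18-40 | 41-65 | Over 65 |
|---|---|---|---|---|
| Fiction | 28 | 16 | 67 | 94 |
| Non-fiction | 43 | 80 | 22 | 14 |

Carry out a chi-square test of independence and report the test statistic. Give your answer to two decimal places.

124.02

Row totals: 205, 159. Column totals: 71, 96, 89, 108. Grand total N = 364.
Expected counts (row total × column total / N):
  Fiction, Under 18: 205×71/364 = 39.9863
  Fiction, 18-40: 205×96/364 = 54.0659
  Fiction, 41-65: 205×89/364 = 50.1236
  Fiction, Over 65: 205×108/364 = 60.8242
  Non-fiction, Under 18: 159×71/364 = 31.0137
  Non-fiction, 18-40: 159×96/364 = 41.9341
  Non-fiction, 41-65: 159×89/364 = 38.8764
  Non-fiction, Over 65: 159×108/364 = 47.1758
Contributions (O − E)²/E:
  (28 − 39.9863)²/39.9863 = 3.5930
  (16 − 54.0659)²/54.0659 = 26.8009
  (67 − 50.1236)²/50.1236 = 5.6822
  (94 − 60.8242)²/60.8242 = 18.0953
  (43 − 31.0137)²/31.0137 = 4.6325
  (80 − 41.9341)²/41.9341 = 34.5545
  (22 − 38.8764)²/38.8764 = 7.3261
  (14 − 47.1758)²/47.1758 = 23.3305
χ² = 3.5930 + 26.8009 + 5.6822 + 18.0953 + 4.6325 + 34.5545 + 7.3261 + 23.3305 = 124.02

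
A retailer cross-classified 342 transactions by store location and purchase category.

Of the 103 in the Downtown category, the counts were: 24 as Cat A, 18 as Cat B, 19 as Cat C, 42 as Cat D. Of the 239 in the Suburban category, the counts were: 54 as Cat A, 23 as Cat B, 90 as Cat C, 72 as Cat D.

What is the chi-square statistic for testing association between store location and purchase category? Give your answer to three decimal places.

14.502

Row totals: 103, 239. Column totals: 78, 41, 109, 114. Grand total N = 342.
Expected counts (row total × column total / N):
  Downtown, Cat A: 103×78/342 = 23.4912
  Downtown, Cat B: 103×41/342 = 12.3480
  Downtown, Cat C: 103×109/342 = 32.8275
  Downtown, Cat D: 103×114/342 = 34.3333
  Suburban, Cat A: 239×78/342 = 54.5088
  Suburban, Cat B: 239×41/342 = 28.6520
  Suburban, Cat C: 239×109/342 = 76.1725
  Suburban, Cat D: 239×114/342 = 79.6667
Contributions (O − E)²/E:
  (24 − 23.4912)²/23.4912 = 0.0110
  (18 − 12.3480)²/12.3480 = 2.5871
  (19 − 32.8275)²/32.8275 = 5.8244
  (42 − 34.3333)²/34.3333 = 1.7120
  (54 − 54.5088)²/54.5088 = 0.0047
  (23 − 28.6520)²/28.6520 = 1.1149
  (90 − 76.1725)²/76.1725 = 2.5101
  (72 − 79.6667)²/79.6667 = 0.7378
χ² = 0.0110 + 2.5871 + 5.8244 + 1.7120 + 0.0047 + 1.1149 + 2.5101 + 0.7378 = 14.502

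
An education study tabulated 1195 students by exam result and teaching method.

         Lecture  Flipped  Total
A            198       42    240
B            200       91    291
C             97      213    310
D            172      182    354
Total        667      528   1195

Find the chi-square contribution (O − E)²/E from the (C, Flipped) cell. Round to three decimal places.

42.202

Row total (C) = 310; column total (Flipped) = 528; N = 1195.
Expected count E = 310 × 528 / 1195 = 136.9707.
Contribution = (O − E)²/E = (213 − 136.9707)² / 136.9707 = 42.202.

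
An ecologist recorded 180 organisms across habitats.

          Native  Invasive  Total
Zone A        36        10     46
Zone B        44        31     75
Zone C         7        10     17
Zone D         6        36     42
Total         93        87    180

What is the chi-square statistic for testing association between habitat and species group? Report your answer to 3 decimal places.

38.750

Grand total N = 180.
Expected counts (row total × column total / N):
  Zone A, Native: 46×93/180 = 23.7667
  Zone A, Invasive: 46×87/180 = 22.2333
  Zone B, Native: 75×93/180 = 38.7500
  Zone B, Invasive: 75×87/180 = 36.2500
  Zone C, Native: 17×93/180 = 8.7833
  Zone C, Invasive: 17×87/180 = 8.2167
  Zone D, Native: 42×93/180 = 21.7000
  Zone D, Invasive: 42×87/180 = 20.3000
Contributions (O − E)²/E:
  (36 − 23.7667)²/23.7667 = 6.2968
  (10 − 22.2333)²/22.2333 = 6.7311
  (44 − 38.7500)²/38.7500 = 0.7113
  (31 − 36.2500)²/36.2500 = 0.7603
  (7 − 8.7833)²/8.7833 = 0.3621
  (10 − 8.2167)²/8.2167 = 0.3870
  (6 − 21.7000)²/21.7000 = 11.3590
  (36 − 20.3000)²/20.3000 = 12.1424
χ² = 6.2968 + 6.7311 + 0.7113 + 0.7603 + 0.3621 + 0.3870 + 11.3590 + 12.1424 = 38.750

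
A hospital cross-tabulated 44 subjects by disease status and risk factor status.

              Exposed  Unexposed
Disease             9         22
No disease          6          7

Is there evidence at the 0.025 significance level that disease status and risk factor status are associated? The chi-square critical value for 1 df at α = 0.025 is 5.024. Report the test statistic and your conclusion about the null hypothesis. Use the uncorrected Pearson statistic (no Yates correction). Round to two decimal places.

1.19; fail to reject H₀

Row totals: 31, 13. Column totals: 15, 29. Grand total N = 44.
Expected counts (row total × column total / N):
  Disease, Exposed: 31×15/44 = 10.568
  Disease, Unexposed: 31×29/44 = 20.432
  No disease, Exposed: 13×15/44 = 4.432
  No disease, Unexposed: 13×29/44 = 8.568
Contributions (O − E)²/E:
  (9 − 10.568)²/10.568 = 0.2326
  (22 − 20.432)²/20.432 = 0.1203
  (6 − 4.432)²/4.432 = 0.5547
  (7 − 8.568)²/8.568 = 0.2870
χ² = 0.2326 + 0.1203 + 0.5547 + 0.2870 = 1.19
df = (2−1)(2−1) = 1. Since 1.19 < 5.024, fail to reject the null hypothesis of independence at α = 0.025.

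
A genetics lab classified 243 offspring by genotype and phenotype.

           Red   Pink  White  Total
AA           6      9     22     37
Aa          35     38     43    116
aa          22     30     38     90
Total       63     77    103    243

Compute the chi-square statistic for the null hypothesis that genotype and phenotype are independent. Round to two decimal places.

Grand total N = 243.
Expected counts (row total × column total / N):
  AA, Red: 37×63/243 = 9.593
  AA, Pink: 37×77/243 = 11.724
  AA, White: 37×103/243 = 15.683
  Aa, Red: 116×63/243 = 30.074
  Aa, Pink: 116×77/243 = 36.757
  Aa, White: 116×103/243 = 49.169
  aa, Red: 90×63/243 = 23.333
  aa, Pink: 90×77/243 = 28.519
  aa, White: 90×103/243 = 38.148
Contributions (O − E)²/E:
  (6 − 9.593)²/9.593 = 1.3457
  (9 − 11.724)²/11.724 = 0.6329
  (22 − 15.683)²/15.683 = 2.5444
  (35 − 30.074)²/30.074 = 0.8069
  (38 − 36.757)²/36.757 = 0.0420
  (43 − 49.169)²/49.169 = 0.7740
  (22 − 23.333)²/23.333 = 0.0762
  (30 − 28.519)²/28.519 = 0.0769
  (38 − 38.148)²/38.148 = 0.0006
χ² = 1.3457 + 0.6329 + 2.5444 + 0.8069 + 0.0420 + 0.7740 + 0.0762 + 0.0769 + 0.0006 = 6.30

6.30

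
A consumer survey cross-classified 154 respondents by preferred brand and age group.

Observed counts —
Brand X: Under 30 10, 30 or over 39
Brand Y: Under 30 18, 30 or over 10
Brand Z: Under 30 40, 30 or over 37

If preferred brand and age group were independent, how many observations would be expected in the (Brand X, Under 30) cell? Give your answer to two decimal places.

21.64

Row total (Brand X) = 49; column total (Under 30) = 68; grand total N = 154.
Expected count = (row total × column total) / N = 49 × 68 / 154 = 21.64.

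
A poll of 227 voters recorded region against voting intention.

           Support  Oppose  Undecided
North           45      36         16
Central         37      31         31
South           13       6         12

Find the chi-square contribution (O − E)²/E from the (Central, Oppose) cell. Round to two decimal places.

0.02

Row total (Central) = 99; column total (Oppose) = 73; N = 227.
Expected count E = 99 × 73 / 227 = 31.837.
Contribution = (O − E)²/E = (31 − 31.837)² / 31.837 = 0.02.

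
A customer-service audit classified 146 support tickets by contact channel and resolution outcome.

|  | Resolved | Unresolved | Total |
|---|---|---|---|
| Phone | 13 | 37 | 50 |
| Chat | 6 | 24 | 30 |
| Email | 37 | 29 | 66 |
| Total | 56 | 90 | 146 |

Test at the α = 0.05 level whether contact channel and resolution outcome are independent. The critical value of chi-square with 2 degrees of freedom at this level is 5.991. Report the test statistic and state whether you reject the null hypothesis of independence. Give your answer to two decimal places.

Grand total N = 146.
Expected counts (row total × column total / N):
  Phone, Resolved: 50×56/146 = 19.178
  Phone, Unresolved: 50×90/146 = 30.822
  Chat, Resolved: 30×56/146 = 11.507
  Chat, Unresolved: 30×90/146 = 18.493
  Email, Resolved: 66×56/146 = 25.315
  Email, Unresolved: 66×90/146 = 40.685
Contributions (O − E)²/E:
  (13 − 19.178)²/19.178 = 1.9902
  (37 − 30.822)²/30.822 = 1.2383
  (6 − 11.507)²/11.507 = 2.6355
  (24 − 18.493)²/18.493 = 1.6399
  (37 − 25.315)²/25.315 = 5.3936
  (29 − 40.685)²/40.685 = 3.3560
χ² = 1.9902 + 1.2383 + 2.6355 + 1.6399 + 5.3936 + 3.3560 = 16.25
df = (3−1)(2−1) = 2. Since 16.25 > 5.991, reject the null hypothesis of independence at α = 0.05.

16.25; reject H₀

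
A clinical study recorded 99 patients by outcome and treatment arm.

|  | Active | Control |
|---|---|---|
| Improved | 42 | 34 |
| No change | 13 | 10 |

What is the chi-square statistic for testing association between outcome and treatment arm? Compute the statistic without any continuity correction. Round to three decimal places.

0.011

Row totals: 76, 23. Column totals: 55, 44. Grand total N = 99.
Expected counts (row total × column total / N):
  Improved, Active: 76×55/99 = 42.2222
  Improved, Control: 76×44/99 = 33.7778
  No change, Active: 23×55/99 = 12.7778
  No change, Control: 23×44/99 = 10.2222
Contributions (O − E)²/E:
  (42 − 42.2222)²/42.2222 = 0.0012
  (34 − 33.7778)²/33.7778 = 0.0015
  (13 − 12.7778)²/12.7778 = 0.0039
  (10 − 10.2222)²/10.2222 = 0.0048
χ² = 0.0012 + 0.0015 + 0.0039 + 0.0048 = 0.011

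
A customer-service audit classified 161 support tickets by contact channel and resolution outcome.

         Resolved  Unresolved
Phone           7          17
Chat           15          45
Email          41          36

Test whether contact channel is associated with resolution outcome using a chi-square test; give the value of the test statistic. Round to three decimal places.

Row totals: 24, 60, 77. Column totals: 63, 98. Grand total N = 161.
Expected counts (row total × column total / N):
  Phone, Resolved: 24×63/161 = 9.3913
  Phone, Unresolved: 24×98/161 = 14.6087
  Chat, Resolved: 60×63/161 = 23.4783
  Chat, Unresolved: 60×98/161 = 36.5217
  Email, Resolved: 77×63/161 = 30.1304
  Email, Unresolved: 77×98/161 = 46.8696
Contributions (O − E)²/E:
  (7 − 9.3913)²/9.3913 = 0.6089
  (17 − 14.6087)²/14.6087 = 0.3914
  (15 − 23.4783)²/23.4783 = 3.0616
  (45 − 36.5217)²/36.5217 = 1.9682
  (41 − 30.1304)²/30.1304 = 3.9212
  (36 − 46.8696)²/46.8696 = 2.5208
χ² = 0.6089 + 0.3914 + 3.0616 + 1.9682 + 3.9212 + 2.5208 = 12.472

12.472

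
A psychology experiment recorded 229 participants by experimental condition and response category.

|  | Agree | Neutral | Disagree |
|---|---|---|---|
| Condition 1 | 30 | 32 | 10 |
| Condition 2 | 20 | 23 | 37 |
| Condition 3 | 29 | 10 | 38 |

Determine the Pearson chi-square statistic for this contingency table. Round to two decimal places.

31.73

Row totals: 72, 80, 77. Column totals: 79, 65, 85. Grand total N = 229.
Expected counts (row total × column total / N):
  Condition 1, Agree: 72×79/229 = 24.838
  Condition 1, Neutral: 72×65/229 = 20.437
  Condition 1, Disagree: 72×85/229 = 26.725
  Condition 2, Agree: 80×79/229 = 27.598
  Condition 2, Neutral: 80×65/229 = 22.707
  Condition 2, Disagree: 80×85/229 = 29.694
  Condition 3, Agree: 77×79/229 = 26.563
  Condition 3, Neutral: 77×65/229 = 21.856
  Condition 3, Disagree: 77×85/229 = 28.581
Contributions (O − E)²/E:
  (30 − 24.838)²/24.838 = 1.0728
  (32 − 20.437)²/20.437 = 6.5422
  (10 − 26.725)²/26.725 = 10.4668
  (20 − 27.598)²/27.598 = 2.0918
  (23 − 22.707)²/22.707 = 0.0038
  (37 − 29.694)²/29.694 = 1.7976
  (29 − 26.563)²/26.563 = 0.2236
  (10 − 21.856)²/21.856 = 6.4314
  (38 − 28.581)²/28.581 = 3.1041
χ² = 1.0728 + 6.5422 + 10.4668 + 2.0918 + 0.0038 + 1.7976 + 0.2236 + 6.4314 + 3.1041 = 31.73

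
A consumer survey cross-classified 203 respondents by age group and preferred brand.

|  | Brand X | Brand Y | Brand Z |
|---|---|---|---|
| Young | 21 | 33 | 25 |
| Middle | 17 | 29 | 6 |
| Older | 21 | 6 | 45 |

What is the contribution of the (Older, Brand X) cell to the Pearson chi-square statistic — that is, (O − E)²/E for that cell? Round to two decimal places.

0.00

Row total (Older) = 72; column total (Brand X) = 59; N = 203.
Expected count E = 72 × 59 / 203 = 20.926.
Contribution = (O − E)²/E = (21 − 20.926)² / 20.926 = 0.00.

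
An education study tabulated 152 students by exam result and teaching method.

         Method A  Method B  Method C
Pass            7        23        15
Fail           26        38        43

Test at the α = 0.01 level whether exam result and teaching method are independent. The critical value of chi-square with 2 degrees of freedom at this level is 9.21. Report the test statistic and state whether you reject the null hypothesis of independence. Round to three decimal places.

3.426; fail to reject H₀

Row totals: 45, 107. Column totals: 33, 61, 58. Grand total N = 152.
Expected counts (row total × column total / N):
  Pass, Method A: 45×33/152 = 9.7697
  Pass, Method B: 45×61/152 = 18.0592
  Pass, Method C: 45×58/152 = 17.1711
  Fail, Method A: 107×33/152 = 23.2303
  Fail, Method B: 107×61/152 = 42.9408
  Fail, Method C: 107×58/152 = 40.8289
Contributions (O − E)²/E:
  (7 − 9.7697)²/9.7697 = 0.7852
  (23 − 18.0592)²/18.0592 = 1.3517
  (15 − 17.1711)²/17.1711 = 0.2745
  (26 − 23.2303)²/23.2303 = 0.3302
  (38 − 42.9408)²/42.9408 = 0.5685
  (43 − 40.8289)²/40.8289 = 0.1154
χ² = 0.7852 + 1.3517 + 0.2745 + 0.3302 + 0.5685 + 0.1154 = 3.426
df = (2−1)(3−1) = 2. Since 3.426 < 9.21, fail to reject the null hypothesis of independence at α = 0.01.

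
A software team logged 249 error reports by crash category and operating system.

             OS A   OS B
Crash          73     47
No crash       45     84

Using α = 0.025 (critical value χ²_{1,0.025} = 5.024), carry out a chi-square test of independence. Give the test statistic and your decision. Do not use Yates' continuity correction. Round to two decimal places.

Row totals: 120, 129. Column totals: 118, 131. Grand total N = 249.
Expected counts (row total × column total / N):
  Crash, OS A: 120×118/249 = 56.8675
  Crash, OS B: 120×131/249 = 63.1325
  No crash, OS A: 129×118/249 = 61.1325
  No crash, OS B: 129×131/249 = 67.8675
Contributions (O − E)²/E:
  (73 − 56.8675)²/56.8675 = 4.5766
  (47 − 63.1325)²/63.1325 = 4.1224
  (45 − 61.1325)²/61.1325 = 4.2573
  (84 − 67.8675)²/67.8675 = 3.8348
χ² = 4.5766 + 4.1224 + 4.2573 + 3.8348 = 16.79
df = (2−1)(2−1) = 1. Since 16.79 > 5.024, reject the null hypothesis of independence at α = 0.025.

16.79; reject H₀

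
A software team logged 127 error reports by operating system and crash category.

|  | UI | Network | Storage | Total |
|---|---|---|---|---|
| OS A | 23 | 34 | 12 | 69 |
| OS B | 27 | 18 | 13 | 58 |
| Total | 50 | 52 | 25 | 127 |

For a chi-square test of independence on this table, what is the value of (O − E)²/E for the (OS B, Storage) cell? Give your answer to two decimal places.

0.22

Row total (OS B) = 58; column total (Storage) = 25; N = 127.
Expected count E = 58 × 25 / 127 = 11.417.
Contribution = (O − E)²/E = (13 − 11.417)² / 11.417 = 0.22.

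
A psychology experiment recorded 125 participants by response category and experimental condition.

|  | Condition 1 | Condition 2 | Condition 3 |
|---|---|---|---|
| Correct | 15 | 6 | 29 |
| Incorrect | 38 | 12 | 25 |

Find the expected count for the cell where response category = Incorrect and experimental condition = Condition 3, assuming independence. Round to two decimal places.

32.40

Row total (Incorrect) = 75; column total (Condition 3) = 54; grand total N = 125.
Expected count = (row total × column total) / N = 75 × 54 / 125 = 32.40.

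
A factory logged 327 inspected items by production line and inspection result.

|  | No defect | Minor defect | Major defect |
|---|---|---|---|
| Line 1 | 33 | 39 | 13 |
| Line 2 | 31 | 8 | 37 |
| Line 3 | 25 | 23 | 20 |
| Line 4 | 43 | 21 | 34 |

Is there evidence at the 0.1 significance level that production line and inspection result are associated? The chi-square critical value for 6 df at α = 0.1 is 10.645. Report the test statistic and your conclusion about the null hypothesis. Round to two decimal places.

Row totals: 85, 76, 68, 98. Column totals: 132, 91, 104. Grand total N = 327.
Expected counts (row total × column total / N):
  Line 1, No defect: 85×132/327 = 34.312
  Line 1, Minor defect: 85×91/327 = 23.654
  Line 1, Major defect: 85×104/327 = 27.034
  Line 2, No defect: 76×132/327 = 30.679
  Line 2, Minor defect: 76×91/327 = 21.150
  Line 2, Major defect: 76×104/327 = 24.171
  Line 3, No defect: 68×132/327 = 27.450
  Line 3, Minor defect: 68×91/327 = 18.924
  Line 3, Major defect: 68×104/327 = 21.627
  Line 4, No defect: 98×132/327 = 39.560
  Line 4, Minor defect: 98×91/327 = 27.272
  Line 4, Major defect: 98×104/327 = 31.168
Contributions (O − E)²/E:
  (33 − 34.312)²/34.312 = 0.0502
  (39 − 23.654)²/23.654 = 9.9560
  (13 − 27.034)²/27.034 = 7.2854
  (31 − 30.679)²/30.679 = 0.0034
  (8 − 21.150)²/21.150 = 8.1760
  (37 − 24.171)²/24.171 = 6.8091
  (25 − 27.450)²/27.450 = 0.2187
  (23 − 18.924)²/18.924 = 0.8779
  (20 − 21.627)²/21.627 = 0.1224
  (43 − 39.560)²/39.560 = 0.2991
  (21 − 27.272)²/27.272 = 1.4424
  (34 − 31.168)²/31.168 = 0.2573
χ² = 0.0502 + 9.9560 + 7.2854 + 0.0034 + 8.1760 + 6.8091 + 0.2187 + 0.8779 + 0.1224 + 0.2991 + 1.4424 + 0.2573 = 35.50
df = (4−1)(3−1) = 6. Since 35.50 > 10.645, reject the null hypothesis of independence at α = 0.1.

35.50; reject H₀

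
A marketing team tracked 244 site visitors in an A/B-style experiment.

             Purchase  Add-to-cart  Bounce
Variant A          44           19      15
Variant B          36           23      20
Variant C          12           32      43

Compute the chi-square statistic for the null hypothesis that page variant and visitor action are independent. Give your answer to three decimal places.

37.223

Row totals: 78, 79, 87. Column totals: 92, 74, 78. Grand total N = 244.
Expected counts (row total × column total / N):
  Variant A, Purchase: 78×92/244 = 29.4098
  Variant A, Add-to-cart: 78×74/244 = 23.6557
  Variant A, Bounce: 78×78/244 = 24.9344
  Variant B, Purchase: 79×92/244 = 29.7869
  Variant B, Add-to-cart: 79×74/244 = 23.9590
  Variant B, Bounce: 79×78/244 = 25.2541
  Variant C, Purchase: 87×92/244 = 32.8033
  Variant C, Add-to-cart: 87×74/244 = 26.3852
  Variant C, Bounce: 87×78/244 = 27.8115
Contributions (O − E)²/E:
  (44 − 29.4098)²/29.4098 = 7.2382
  (19 − 23.6557)²/23.6557 = 0.9163
  (15 − 24.9344)²/24.9344 = 3.9581
  (36 − 29.7869)²/29.7869 = 1.2960
  (23 − 23.9590)²/23.9590 = 0.0384
  (20 − 25.2541)²/25.2541 = 1.0931
  (12 − 32.8033)²/32.8033 = 13.1931
  (32 − 26.3852)²/26.3852 = 1.1948
  (43 − 27.8115)²/27.8115 = 8.2948
χ² = 7.2382 + 0.9163 + 3.9581 + 1.2960 + 0.0384 + 1.0931 + 13.1931 + 1.1948 + 8.2948 = 37.223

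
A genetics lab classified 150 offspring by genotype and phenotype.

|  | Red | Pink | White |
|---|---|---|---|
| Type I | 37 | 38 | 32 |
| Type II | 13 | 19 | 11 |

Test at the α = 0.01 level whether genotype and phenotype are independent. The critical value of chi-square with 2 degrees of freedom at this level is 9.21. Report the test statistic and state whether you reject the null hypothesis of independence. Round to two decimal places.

0.98; fail to reject H₀

Row totals: 107, 43. Column totals: 50, 57, 43. Grand total N = 150.
Expected counts (row total × column total / N):
  Type I, Red: 107×50/150 = 35.667
  Type I, Pink: 107×57/150 = 40.660
  Type I, White: 107×43/150 = 30.673
  Type II, Red: 43×50/150 = 14.333
  Type II, Pink: 43×57/150 = 16.340
  Type II, White: 43×43/150 = 12.327
Contributions (O − E)²/E:
  (37 − 35.667)²/35.667 = 0.0498
  (38 − 40.660)²/40.660 = 0.1740
  (32 − 30.673)²/30.673 = 0.0574
  (13 − 14.333)²/14.333 = 0.1240
  (19 − 16.340)²/16.340 = 0.4330
  (11 − 12.327)²/12.327 = 0.1429
χ² = 0.0498 + 0.1740 + 0.0574 + 0.1240 + 0.4330 + 0.1429 = 0.98
df = (2−1)(3−1) = 2. Since 0.98 < 9.21, fail to reject the null hypothesis of independence at α = 0.01.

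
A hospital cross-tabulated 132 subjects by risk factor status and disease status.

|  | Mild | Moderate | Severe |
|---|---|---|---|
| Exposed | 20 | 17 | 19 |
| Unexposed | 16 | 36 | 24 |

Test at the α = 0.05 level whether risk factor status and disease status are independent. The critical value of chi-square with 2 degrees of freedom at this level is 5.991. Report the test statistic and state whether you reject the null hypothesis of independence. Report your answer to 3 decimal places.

4.920; fail to reject H₀

Row totals: 56, 76. Column totals: 36, 53, 43. Grand total N = 132.
Expected counts (row total × column total / N):
  Exposed, Mild: 56×36/132 = 15.2727
  Exposed, Moderate: 56×53/132 = 22.4848
  Exposed, Severe: 56×43/132 = 18.2424
  Unexposed, Mild: 76×36/132 = 20.7273
  Unexposed, Moderate: 76×53/132 = 30.5152
  Unexposed, Severe: 76×43/132 = 24.7576
Contributions (O − E)²/E:
  (20 − 15.2727)²/15.2727 = 1.4632
  (17 − 22.4848)²/22.4848 = 1.3379
  (19 − 18.2424)²/18.2424 = 0.0315
  (16 − 20.7273)²/20.7273 = 1.0782
  (36 − 30.5152)²/30.5152 = 0.9858
  (24 − 24.7576)²/24.7576 = 0.0232
χ² = 1.4632 + 1.3379 + 0.0315 + 1.0782 + 0.9858 + 0.0232 = 4.920
df = (2−1)(3−1) = 2. Since 4.920 < 5.991, fail to reject the null hypothesis of independence at α = 0.05.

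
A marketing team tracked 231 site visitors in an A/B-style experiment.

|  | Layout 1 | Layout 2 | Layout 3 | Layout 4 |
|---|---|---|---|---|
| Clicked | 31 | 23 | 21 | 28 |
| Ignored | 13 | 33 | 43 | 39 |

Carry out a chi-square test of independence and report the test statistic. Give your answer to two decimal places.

16.00

Row totals: 103, 128. Column totals: 44, 56, 64, 67. Grand total N = 231.
Expected counts (row total × column total / N):
  Clicked, Layout 1: 103×44/231 = 19.619
  Clicked, Layout 2: 103×56/231 = 24.970
  Clicked, Layout 3: 103×64/231 = 28.537
  Clicked, Layout 4: 103×67/231 = 29.874
  Ignored, Layout 1: 128×44/231 = 24.381
  Ignored, Layout 2: 128×56/231 = 31.030
  Ignored, Layout 3: 128×64/231 = 35.463
  Ignored, Layout 4: 128×67/231 = 37.126
Contributions (O − E)²/E:
  (31 − 19.619)²/19.619 = 6.6021
  (23 − 24.970)²/24.970 = 0.1554
  (21 − 28.537)²/28.537 = 1.9906
  (28 − 29.874)²/29.874 = 0.1176
  (13 − 24.381)²/24.381 = 5.3126
  (33 − 31.030)²/31.030 = 0.1251
  (43 − 35.463)²/35.463 = 1.6018
  (39 − 37.126)²/37.126 = 0.0946
χ² = 6.6021 + 0.1554 + 1.9906 + 0.1176 + 5.3126 + 0.1251 + 1.6018 + 0.0946 = 16.00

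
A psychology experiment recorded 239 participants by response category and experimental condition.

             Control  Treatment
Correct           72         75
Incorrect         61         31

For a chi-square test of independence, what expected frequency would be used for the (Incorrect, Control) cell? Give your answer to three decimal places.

Row total (Incorrect) = 92; column total (Control) = 133; grand total N = 239.
Expected count = (row total × column total) / N = 92 × 133 / 239 = 51.197.

51.197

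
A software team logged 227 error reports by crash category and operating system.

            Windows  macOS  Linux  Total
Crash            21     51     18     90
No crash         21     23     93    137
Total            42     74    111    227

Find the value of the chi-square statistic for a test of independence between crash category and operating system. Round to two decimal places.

Grand total N = 227.
Expected counts (row total × column total / N):
  Crash, Windows: 90×42/227 = 16.652
  Crash, macOS: 90×74/227 = 29.339
  Crash, Linux: 90×111/227 = 44.009
  No crash, Windows: 137×42/227 = 25.348
  No crash, macOS: 137×74/227 = 44.661
  No crash, Linux: 137×111/227 = 66.991
Contributions (O − E)²/E:
  (21 − 16.652)²/16.652 = 1.1353
  (51 − 29.339)²/29.339 = 15.9923
  (18 − 44.009)²/44.009 = 15.3711
  (21 − 25.348)²/25.348 = 0.7458
  (23 − 44.661)²/44.661 = 10.5058
  (93 − 66.991)²/66.991 = 10.0979
χ² = 1.1353 + 15.9923 + 15.3711 + 0.7458 + 10.5058 + 10.0979 = 53.85

53.85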